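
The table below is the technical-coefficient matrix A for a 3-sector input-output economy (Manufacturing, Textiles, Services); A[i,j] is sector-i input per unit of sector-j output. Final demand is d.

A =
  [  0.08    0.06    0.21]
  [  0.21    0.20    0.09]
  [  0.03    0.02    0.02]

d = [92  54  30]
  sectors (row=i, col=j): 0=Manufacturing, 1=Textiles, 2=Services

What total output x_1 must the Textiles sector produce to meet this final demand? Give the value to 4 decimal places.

Form M = I − A:
  [  0.92   -0.06   -0.21]
  [ -0.21    0.80   -0.09]
  [ -0.03   -0.02    0.98]
Leontief inverse L = M⁻¹:
  [  1.1155    0.0898    0.2473]
  [  0.2974    1.2768    0.1810]
  [  0.0402    0.0288    1.0317]
Total output x = L · d:
  x_0 = 1.1155·92 + 0.0898·54 + 0.2473·30 = 114.8992
  x_1 = 0.2974·92 + 1.2768·54 + 0.1810·30 = 101.7342
  x_2 = 0.0402·92 + 0.0288·54 + 1.0317·30 = 36.2058

101.7342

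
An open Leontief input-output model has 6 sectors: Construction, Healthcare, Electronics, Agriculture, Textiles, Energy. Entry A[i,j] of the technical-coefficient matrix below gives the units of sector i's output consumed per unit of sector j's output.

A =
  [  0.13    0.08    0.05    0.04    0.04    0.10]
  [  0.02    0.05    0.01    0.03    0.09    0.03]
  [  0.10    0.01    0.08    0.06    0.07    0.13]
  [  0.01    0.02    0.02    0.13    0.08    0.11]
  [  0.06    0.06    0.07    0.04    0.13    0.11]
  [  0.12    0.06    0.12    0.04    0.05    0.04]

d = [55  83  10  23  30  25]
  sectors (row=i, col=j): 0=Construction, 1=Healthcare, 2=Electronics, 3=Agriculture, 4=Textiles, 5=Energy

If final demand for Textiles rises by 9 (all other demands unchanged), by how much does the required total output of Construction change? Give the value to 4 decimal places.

Form M = I − A:
  [  0.87   -0.08   -0.05   -0.04   -0.04   -0.10]
  [ -0.02    0.95   -0.01   -0.03   -0.09   -0.03]
  [ -0.10   -0.01    0.92   -0.06   -0.07   -0.13]
  [ -0.01   -0.02   -0.02    0.87   -0.08   -0.11]
  [ -0.06   -0.06   -0.07   -0.04    0.87   -0.11]
  [ -0.12   -0.06   -0.12   -0.04   -0.05    0.96]
Leontief inverse L = M⁻¹:
  [  1.1924    0.1189    0.0956    0.0771    0.0911    0.1601]
  [  0.0461    1.0697    0.0328    0.0498    0.1236    0.0625]
  [  0.1687    0.0487    1.1343    0.1025    0.1249    0.1988]
  [  0.0531    0.0483    0.0601    1.1712    0.1294    0.1642]
  [  0.1244    0.1001    0.1237    0.0808    1.1932    0.1788]
  [  0.1817    0.0950    0.1647    0.0786    0.1023    1.1066]
Total output x = L · d:
  x_0 = 1.1924·55 + 0.1189·83 + 0.0956·10 + 0.0771·23 + 0.0911·30 + 0.1601·25 = 84.9168
  x_1 = 0.0461·55 + 1.0697·83 + 0.0328·10 + 0.0498·23 + 0.1236·30 + 0.0625·25 = 98.0607
  x_2 = 0.1687·55 + 0.0487·83 + 1.1343·10 + 0.1025·23 + 0.1249·30 + 0.1988·25 = 35.7439
  x_3 = 0.0531·55 + 0.0483·83 + 0.0601·10 + 1.1712·23 + 0.1294·30 + 0.1642·25 = 42.4528
  x_4 = 0.1244·55 + 0.1001·83 + 0.1237·10 + 0.0808·23 + 1.1932·30 + 0.1788·25 = 58.5132
  x_5 = 0.1817·55 + 0.0950·83 + 0.1647·10 + 0.0786·23 + 0.1023·30 + 1.1066·25 = 52.0695
Δx_0 = L[0,4] · Δd_4 = 0.0911 · 9 = 0.8199

0.8199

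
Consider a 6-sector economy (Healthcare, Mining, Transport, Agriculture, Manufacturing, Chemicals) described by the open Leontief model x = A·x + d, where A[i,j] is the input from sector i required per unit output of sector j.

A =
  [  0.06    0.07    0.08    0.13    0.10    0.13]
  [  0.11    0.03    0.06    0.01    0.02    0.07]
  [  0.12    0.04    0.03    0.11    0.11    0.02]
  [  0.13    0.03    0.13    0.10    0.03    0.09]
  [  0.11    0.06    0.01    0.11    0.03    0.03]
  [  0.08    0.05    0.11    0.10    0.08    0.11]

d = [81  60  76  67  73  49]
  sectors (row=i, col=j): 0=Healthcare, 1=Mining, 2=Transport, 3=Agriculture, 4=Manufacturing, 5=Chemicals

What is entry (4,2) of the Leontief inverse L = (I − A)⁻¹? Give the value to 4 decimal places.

Form M = I − A:
  [  0.94   -0.07   -0.08   -0.13   -0.10   -0.13]
  [ -0.11    0.97   -0.06   -0.01   -0.02   -0.07]
  [ -0.12   -0.04    0.97   -0.11   -0.11   -0.02]
  [ -0.13   -0.03   -0.13    0.90   -0.03   -0.09]
  [ -0.11   -0.06   -0.01   -0.11    0.97   -0.03]
  [ -0.08   -0.05   -0.11   -0.10   -0.08    0.89]
Leontief inverse L = M⁻¹:
  [  1.1682    0.1194    0.1609    0.2337    0.1659    0.2129]
  [  0.1639    1.0591    0.1023    0.0687    0.0622    0.1186]
  [  0.2007    0.0795    1.0894    0.1919    0.1588    0.0848]
  [  0.2271    0.0768    0.2045    1.2006    0.0992    0.1686]
  [  0.1760    0.0916    0.0647    0.1750    1.0710    0.0882]
  [  0.1804    0.0969    0.1836    0.1992    0.1455    1.1867]
Total output x = L · d:
  x_0 = 1.1682·81 + 0.1194·60 + 0.1609·76 + 0.2337·67 + 0.1659·73 + 0.2129·49 = 152.2132
  x_1 = 0.1639·81 + 1.0591·60 + 0.1023·76 + 0.0687·67 + 0.0622·73 + 0.1186·49 = 99.5530
  x_2 = 0.2007·81 + 0.0795·60 + 1.0894·76 + 0.1919·67 + 0.1588·73 + 0.0848·49 = 132.4228
  x_3 = 0.2271·81 + 0.0768·60 + 0.2045·76 + 1.2006·67 + 0.0992·73 + 0.1686·49 = 134.4898
  x_4 = 0.1760·81 + 0.0916·60 + 0.0647·76 + 0.1750·67 + 1.0710·73 + 0.0882·49 = 118.8965
  x_5 = 0.1804·81 + 0.0969·60 + 0.1836·76 + 0.1992·67 + 0.1455·73 + 1.1867·49 = 116.4965

L[4,2] = 0.0647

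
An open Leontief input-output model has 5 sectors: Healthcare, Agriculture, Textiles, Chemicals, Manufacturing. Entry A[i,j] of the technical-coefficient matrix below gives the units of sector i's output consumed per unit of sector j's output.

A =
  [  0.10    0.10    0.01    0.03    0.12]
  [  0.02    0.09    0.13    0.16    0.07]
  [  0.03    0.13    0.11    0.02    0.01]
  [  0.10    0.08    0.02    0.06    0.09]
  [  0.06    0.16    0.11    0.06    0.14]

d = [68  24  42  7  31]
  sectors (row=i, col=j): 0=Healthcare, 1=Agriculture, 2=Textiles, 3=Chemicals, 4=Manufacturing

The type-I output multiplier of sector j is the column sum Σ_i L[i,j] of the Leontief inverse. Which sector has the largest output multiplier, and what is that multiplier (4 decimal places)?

Agriculture (1.9440)

Form M = I − A:
  [  0.90   -0.10   -0.01   -0.03   -0.12]
  [ -0.02    0.91   -0.13   -0.16   -0.07]
  [ -0.03   -0.13    0.89   -0.02   -0.01]
  [ -0.10   -0.08   -0.02    0.94   -0.09]
  [ -0.06   -0.16   -0.11   -0.06    0.86]
Leontief inverse L = M⁻¹:
  [  1.1379    0.1728    0.0623    0.0787    0.1818]
  [  0.0650    1.1753    0.1932    0.2145    0.1294]
  [  0.0522    0.1838    1.1576    0.0603    0.0420]
  [  0.1380    0.1476    0.0662    1.1042    0.1476]
  [  0.1078    0.2645    0.1930    0.1301    1.2152]
Total output x = L · d:
  x_0 = 1.1379·68 + 0.1728·24 + 0.0623·42 + 0.0787·7 + 0.1818·31 = 90.3254
  x_1 = 0.0650·68 + 1.1753·24 + 0.1932·42 + 0.2145·7 + 0.1294·31 = 46.2562
  x_2 = 0.0522·68 + 0.1838·24 + 1.1576·42 + 0.0603·7 + 0.0420·31 = 58.3000
  x_3 = 0.1380·68 + 0.1476·24 + 0.0662·42 + 1.1042·7 + 0.1476·31 = 28.0127
  x_4 = 0.1078·68 + 0.2645·24 + 0.1930·42 + 0.1301·7 + 1.2152·31 = 60.3654
Output multipliers (column sums of L):
  Healthcare: 1.5009
  Agriculture: 1.9440
  Textiles: 1.6722
  Chemicals: 1.5877
  Manufacturing: 1.7161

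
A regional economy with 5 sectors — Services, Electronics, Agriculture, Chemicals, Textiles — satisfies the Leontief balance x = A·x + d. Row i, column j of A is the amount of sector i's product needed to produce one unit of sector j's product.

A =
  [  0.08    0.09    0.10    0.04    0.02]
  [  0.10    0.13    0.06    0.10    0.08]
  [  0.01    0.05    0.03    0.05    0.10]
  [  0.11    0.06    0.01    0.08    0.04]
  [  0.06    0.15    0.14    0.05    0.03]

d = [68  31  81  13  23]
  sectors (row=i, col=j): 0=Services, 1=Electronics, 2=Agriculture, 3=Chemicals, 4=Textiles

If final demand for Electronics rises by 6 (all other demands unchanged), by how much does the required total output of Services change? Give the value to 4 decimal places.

0.8206

Form M = I − A:
  [  0.92   -0.09   -0.10   -0.04   -0.02]
  [ -0.10    0.87   -0.06   -0.10   -0.08]
  [ -0.01   -0.05    0.97   -0.05   -0.10]
  [ -0.11   -0.06   -0.01    0.92   -0.04]
  [ -0.06   -0.15   -0.14   -0.05    0.97]
Leontief inverse L = M⁻¹:
  [  1.1153    0.1368    0.1315    0.0733    0.0509]
  [  0.1577    1.2031    0.1095    0.1501    0.1200]
  [  0.0383    0.0908    1.0587    0.0756    0.1205]
  [  0.1487    0.1051    0.0422    1.1105    0.0619]
  [  0.1066    0.2130    0.1800    0.0959    1.0732]
Total output x = L · d:
  x_0 = 1.1153·68 + 0.1368·31 + 0.1315·81 + 0.0733·13 + 0.0509·23 = 92.8587
  x_1 = 0.1577·68 + 1.2031·31 + 0.1095·81 + 0.1501·13 + 0.1200·23 = 61.6037
  x_2 = 0.0383·68 + 0.0908·31 + 1.0587·81 + 0.0756·13 + 0.1205·23 = 94.9253
  x_3 = 0.1487·68 + 0.1051·31 + 0.0422·81 + 1.1105·13 + 0.0619·23 = 32.6462
  x_4 = 0.1066·68 + 0.2130·31 + 0.1800·81 + 0.0959·13 + 1.0732·23 = 54.3649
Δx_0 = L[0,1] · Δd_1 = 0.1368 · 6 = 0.8206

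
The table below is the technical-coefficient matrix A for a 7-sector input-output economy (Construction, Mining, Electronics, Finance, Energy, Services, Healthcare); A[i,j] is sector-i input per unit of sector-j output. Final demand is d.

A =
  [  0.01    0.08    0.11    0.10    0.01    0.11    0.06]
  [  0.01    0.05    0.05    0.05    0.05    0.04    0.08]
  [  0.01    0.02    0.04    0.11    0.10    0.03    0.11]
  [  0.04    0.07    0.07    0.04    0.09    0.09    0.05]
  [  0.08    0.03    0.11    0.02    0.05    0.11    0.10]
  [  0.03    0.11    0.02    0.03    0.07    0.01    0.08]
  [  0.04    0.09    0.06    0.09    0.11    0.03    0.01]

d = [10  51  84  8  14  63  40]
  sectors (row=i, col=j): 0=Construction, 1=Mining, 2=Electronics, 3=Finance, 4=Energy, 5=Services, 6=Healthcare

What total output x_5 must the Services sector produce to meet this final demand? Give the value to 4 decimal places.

Form M = I − A:
  [  0.99   -0.08   -0.11   -0.10   -0.01   -0.11   -0.06]
  [ -0.01    0.95   -0.05   -0.05   -0.05   -0.04   -0.08]
  [ -0.01   -0.02    0.96   -0.11   -0.10   -0.03   -0.11]
  [ -0.04   -0.07   -0.07    0.96   -0.09   -0.09   -0.05]
  [ -0.08   -0.03   -0.11   -0.02    0.95   -0.11   -0.10]
  [ -0.03   -0.11   -0.02   -0.03   -0.07    0.99   -0.08]
  [ -0.04   -0.09   -0.06   -0.09   -0.11   -0.03    0.99]
Leontief inverse L = M⁻¹:
  [  1.0343    0.1322    0.1552    0.1497    0.0731    0.1503    0.1177]
  [  0.0298    1.0856    0.0857    0.0848    0.0935    0.0715    0.1186]
  [  0.0393    0.0664    1.0903    0.1530    0.1572    0.0763    0.1587]
  [  0.0663    0.1183    0.1190    1.0856    0.1445    0.1337    0.1070]
  [  0.1068    0.0865    0.1632    0.0774    1.1129    0.1559    0.1605]
  [  0.0504    0.1464    0.0604    0.0661    0.1119    1.0455    0.1207]
  [  0.0663    0.1329    0.1109    0.1323    0.1612    0.0783    1.0665]
Total output x = L · d:
  x_0 = 1.0343·10 + 0.1322·51 + 0.1552·84 + 0.1497·8 + 0.0731·14 + 0.1503·63 + 0.1177·40 = 46.5144
  x_1 = 0.0298·10 + 1.0856·51 + 0.0857·84 + 0.0848·8 + 0.0935·14 + 0.0715·63 + 0.1186·40 = 74.1002
  x_2 = 0.0393·10 + 0.0664·51 + 1.0903·84 + 0.1530·8 + 0.1572·14 + 0.0763·63 + 0.1587·40 = 109.9370
  x_3 = 0.0663·10 + 0.1183·51 + 0.1190·84 + 1.0856·8 + 0.1445·14 + 0.1337·63 + 0.1070·40 = 40.1022
  x_4 = 0.1068·10 + 0.0865·51 + 0.1632·84 + 0.0774·8 + 1.1129·14 + 0.1559·63 + 0.1605·40 = 51.6291
  x_5 = 0.0504·10 + 0.1464·51 + 0.0604·84 + 0.0661·8 + 0.1119·14 + 1.0455·63 + 0.1207·40 = 85.8339
  x_6 = 0.0663·10 + 0.1329·51 + 0.1109·84 + 0.1323·8 + 0.1612·14 + 0.0783·63 + 1.0665·40 = 67.6659

85.8339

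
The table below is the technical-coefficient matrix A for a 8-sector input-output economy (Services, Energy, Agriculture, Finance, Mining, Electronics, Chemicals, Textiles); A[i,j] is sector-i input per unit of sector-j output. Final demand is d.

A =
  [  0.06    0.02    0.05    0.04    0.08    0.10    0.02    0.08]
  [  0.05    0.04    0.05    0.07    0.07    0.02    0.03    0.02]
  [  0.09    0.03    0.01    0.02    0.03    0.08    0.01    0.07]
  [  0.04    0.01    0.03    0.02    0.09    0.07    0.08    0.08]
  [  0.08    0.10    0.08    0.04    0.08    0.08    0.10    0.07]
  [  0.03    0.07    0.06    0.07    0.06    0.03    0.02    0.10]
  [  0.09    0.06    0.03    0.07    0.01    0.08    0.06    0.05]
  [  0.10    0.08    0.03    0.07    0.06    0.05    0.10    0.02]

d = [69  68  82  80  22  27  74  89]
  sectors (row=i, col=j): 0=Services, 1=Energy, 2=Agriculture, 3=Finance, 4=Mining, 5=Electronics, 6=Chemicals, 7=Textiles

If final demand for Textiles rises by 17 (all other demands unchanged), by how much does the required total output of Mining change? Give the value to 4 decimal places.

Form M = I − A:
  [  0.94   -0.02   -0.05   -0.04   -0.08   -0.10   -0.02   -0.08]
  [ -0.05    0.96   -0.05   -0.07   -0.07   -0.02   -0.03   -0.02]
  [ -0.09   -0.03    0.99   -0.02   -0.03   -0.08   -0.01   -0.07]
  [ -0.04   -0.01   -0.03    0.98   -0.09   -0.07   -0.08   -0.08]
  [ -0.08   -0.10   -0.08   -0.04    0.92   -0.08   -0.10   -0.07]
  [ -0.03   -0.07   -0.06   -0.07   -0.06    0.97   -0.02   -0.10]
  [ -0.09   -0.06   -0.03   -0.07   -0.01   -0.08    0.94   -0.05]
  [ -0.10   -0.08   -0.03   -0.07   -0.06   -0.05   -0.10    0.98]
Leontief inverse L = M⁻¹:
  [  1.1160    0.0671    0.0883    0.0827    0.1325    0.1529    0.0655    0.1339]
  [  0.0930    1.0724    0.0785    0.1000    0.1108    0.0630    0.0652    0.0609]
  [  0.1307    0.0636    1.0391    0.0534    0.0707    0.1193    0.0422    0.1099]
  [  0.0958    0.0568    0.0660    1.0622    0.1364    0.1214    0.1258    0.1289]
  [  0.1577    0.1605    0.1301    0.0995    1.1476    0.1524    0.1585    0.1392]
  [  0.0855    0.1125    0.0942    0.1103    0.1105    1.0799    0.0661    0.1465]
  [  0.1416    0.0991    0.0647    0.1118    0.0600    0.1309    1.1001    0.1011]
  [  0.1608    0.1261    0.0713    0.1172    0.1165    0.1109    0.1476    1.0779]
Total output x = L · d:
  x_0 = 1.1160·69 + 0.0671·68 + 0.0883·82 + 0.0827·80 + 0.1325·22 + 0.1529·27 + 0.0655·74 + 0.1339·89 = 119.2372
  x_1 = 0.0930·69 + 1.0724·68 + 0.0785·82 + 0.1000·80 + 0.1108·22 + 0.0630·27 + 0.0652·74 + 0.0609·89 = 108.1596
  x_2 = 0.1307·69 + 0.0636·68 + 1.0391·82 + 0.0534·80 + 0.0707·22 + 0.1193·27 + 0.0422·74 + 0.1099·89 = 120.4969
  x_3 = 0.0958·69 + 0.0568·68 + 0.0660·82 + 1.0622·80 + 0.1364·22 + 0.1214·27 + 0.1258·74 + 0.1289·89 = 127.9149
  x_4 = 0.1577·69 + 0.1605·68 + 0.1301·82 + 0.0995·80 + 1.1476·22 + 0.1524·27 + 0.1585·74 + 0.1392·89 = 93.9063
  x_5 = 0.0855·69 + 0.1125·68 + 0.0942·82 + 0.1103·80 + 0.1105·22 + 1.0799·27 + 0.0661·74 + 0.1465·89 = 79.6061
  x_6 = 0.1416·69 + 0.0991·68 + 0.0647·82 + 0.1118·80 + 0.0600·22 + 0.1309·27 + 1.1001·74 + 0.1011·89 = 126.0243
  x_7 = 0.1608·69 + 0.1261·68 + 0.0713·82 + 0.1172·80 + 0.1165·22 + 0.1109·27 + 0.1476·74 + 1.0779·89 = 147.3087
Δx_4 = L[4,7] · Δd_7 = 0.1392 · 17 = 2.3660

2.3660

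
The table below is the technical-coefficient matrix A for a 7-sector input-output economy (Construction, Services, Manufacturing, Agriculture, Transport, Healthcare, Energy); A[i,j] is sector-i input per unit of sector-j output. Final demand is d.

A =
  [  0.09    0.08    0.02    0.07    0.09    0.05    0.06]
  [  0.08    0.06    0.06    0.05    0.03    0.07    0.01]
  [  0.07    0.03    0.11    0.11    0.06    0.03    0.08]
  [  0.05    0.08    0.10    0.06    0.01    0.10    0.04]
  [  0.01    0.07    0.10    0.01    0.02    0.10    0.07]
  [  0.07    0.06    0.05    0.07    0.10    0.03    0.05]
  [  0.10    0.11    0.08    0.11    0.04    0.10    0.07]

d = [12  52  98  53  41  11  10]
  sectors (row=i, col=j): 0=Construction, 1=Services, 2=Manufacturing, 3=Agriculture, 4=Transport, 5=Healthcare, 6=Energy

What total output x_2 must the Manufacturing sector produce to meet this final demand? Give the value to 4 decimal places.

Form M = I − A:
  [  0.91   -0.08   -0.02   -0.07   -0.09   -0.05   -0.06]
  [ -0.08    0.94   -0.06   -0.05   -0.03   -0.07   -0.01]
  [ -0.07   -0.03    0.89   -0.11   -0.06   -0.03   -0.08]
  [ -0.05   -0.08   -0.10    0.94   -0.01   -0.10   -0.04]
  [ -0.01   -0.07   -0.10   -0.01    0.98   -0.10   -0.07]
  [ -0.07   -0.06   -0.05   -0.07   -0.10    0.97   -0.05]
  [ -0.10   -0.11   -0.08   -0.11   -0.04   -0.10    0.93]
Leontief inverse L = M⁻¹:
  [  1.1451    0.1392    0.0790    0.1235    0.1308    0.1084    0.1032]
  [  0.1242    1.1028    0.1052    0.0943    0.0656    0.1102    0.0438]
  [  0.1314    0.0929    1.1813    0.1763    0.1038    0.0925    0.1315]
  [  0.1064    0.1325    0.1588    1.1187    0.0535    0.1493    0.0821]
  [  0.0600    0.1160    0.1530    0.0631    1.0585    0.1430    0.1083]
  [  0.1201    0.1142    0.1086    0.1207    0.1369    1.0848    0.0921]
  [  0.1772    0.1863    0.1596    0.1876    0.0973    0.1731    1.1271]
Total output x = L · d:
  x_0 = 1.1451·12 + 0.1392·52 + 0.0790·98 + 0.1235·53 + 0.1308·41 + 0.1084·11 + 0.1032·10 = 42.8566
  x_1 = 0.1242·12 + 1.1028·52 + 0.1052·98 + 0.0943·53 + 0.0656·41 + 0.1102·11 + 0.0438·10 = 78.4900
  x_2 = 0.1314·12 + 0.0929·52 + 1.1813·98 + 0.1763·53 + 0.1038·41 + 0.0925·11 + 0.1315·10 = 138.1115
  x_3 = 0.1064·12 + 0.1325·52 + 0.1588·98 + 1.1187·53 + 0.0535·41 + 0.1493·11 + 0.0821·10 = 87.6759
  x_4 = 0.0600·12 + 0.1160·52 + 0.1530·98 + 0.0631·53 + 1.0585·41 + 0.1430·11 + 0.1083·10 = 71.1413
  x_5 = 0.1201·12 + 0.1142·52 + 0.1086·98 + 0.1207·53 + 0.1369·41 + 1.0848·11 + 0.0921·10 = 42.8811
  x_6 = 0.1772·12 + 0.1863·52 + 0.1596·98 + 0.1876·53 + 0.0973·41 + 0.1731·11 + 1.1271·10 = 54.5662

138.1115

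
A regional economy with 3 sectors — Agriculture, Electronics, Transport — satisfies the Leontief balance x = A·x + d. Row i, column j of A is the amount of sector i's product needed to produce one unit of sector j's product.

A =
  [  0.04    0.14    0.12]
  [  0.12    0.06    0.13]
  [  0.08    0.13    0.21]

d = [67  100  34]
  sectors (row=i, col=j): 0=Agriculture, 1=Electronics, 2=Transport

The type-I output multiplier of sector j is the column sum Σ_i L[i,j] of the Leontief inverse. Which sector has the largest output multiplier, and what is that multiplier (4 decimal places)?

Form M = I − A:
  [  0.96   -0.14   -0.12]
  [ -0.12    0.94   -0.13]
  [ -0.08   -0.13    0.79]
Leontief inverse L = M⁻¹:
  [  1.0814    0.1881    0.1952]
  [  0.1568    1.1159    0.2074]
  [  0.1353    0.2027    1.3197]
Total output x = L · d:
  x_0 = 1.0814·67 + 0.1881·100 + 0.1952·34 = 97.9004
  x_1 = 0.1568·67 + 1.1159·100 + 0.2074·34 = 129.1431
  x_2 = 0.1353·67 + 0.2027·100 + 1.3197·34 = 74.2033
Output multipliers (column sums of L):
  Agriculture: 1.3735
  Electronics: 1.5066
  Transport: 1.7224

Transport (1.7224)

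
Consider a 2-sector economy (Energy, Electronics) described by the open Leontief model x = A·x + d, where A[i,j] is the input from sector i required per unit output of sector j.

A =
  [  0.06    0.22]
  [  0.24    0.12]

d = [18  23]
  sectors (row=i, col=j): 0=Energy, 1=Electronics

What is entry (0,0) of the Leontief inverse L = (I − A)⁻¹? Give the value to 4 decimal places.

Form M = I − A:
  [  0.94   -0.22]
  [ -0.24    0.88]
Leontief inverse L = M⁻¹:
  [  1.1364    0.2841]
  [  0.3099    1.2138]
Total output x = L · d:
  x_0 = 1.1364·18 + 0.2841·23 = 26.9886
  x_1 = 0.3099·18 + 1.2138·23 = 33.4969

L[0,0] = 1.1364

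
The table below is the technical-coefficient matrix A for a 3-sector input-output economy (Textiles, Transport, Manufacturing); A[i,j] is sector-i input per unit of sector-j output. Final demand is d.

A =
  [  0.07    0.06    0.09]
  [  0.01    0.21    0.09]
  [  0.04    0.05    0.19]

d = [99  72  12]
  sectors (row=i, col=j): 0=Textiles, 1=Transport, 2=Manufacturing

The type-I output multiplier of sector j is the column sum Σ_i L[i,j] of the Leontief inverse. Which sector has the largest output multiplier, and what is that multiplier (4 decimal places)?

Manufacturing (1.5242)

Form M = I − A:
  [  0.93   -0.06   -0.09]
  [ -0.01    0.79   -0.09]
  [ -0.04   -0.05    0.81]
Leontief inverse L = M⁻¹:
  [  1.0818    0.0904    0.1303]
  [  0.0199    1.2765    0.1440]
  [  0.0547    0.0833    1.2499]
Total output x = L · d:
  x_0 = 1.0818·99 + 0.0904·72 + 0.1303·12 = 115.1749
  x_1 = 0.0199·99 + 1.2765·72 + 0.1440·12 = 95.6052
  x_2 = 0.0547·99 + 0.0833·72 + 1.2499·12 = 26.4040
Output multipliers (column sums of L):
  Textiles: 1.1564
  Transport: 1.4501
  Manufacturing: 1.5242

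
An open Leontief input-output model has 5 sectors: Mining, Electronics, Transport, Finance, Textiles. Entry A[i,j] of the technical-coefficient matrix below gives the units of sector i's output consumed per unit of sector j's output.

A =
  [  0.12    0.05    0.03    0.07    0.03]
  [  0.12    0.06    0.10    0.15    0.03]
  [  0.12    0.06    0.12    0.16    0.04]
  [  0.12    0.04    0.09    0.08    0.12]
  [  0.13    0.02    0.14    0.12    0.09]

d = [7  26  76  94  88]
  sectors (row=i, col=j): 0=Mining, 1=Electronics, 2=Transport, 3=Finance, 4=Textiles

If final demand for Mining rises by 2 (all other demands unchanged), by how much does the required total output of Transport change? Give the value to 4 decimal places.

Form M = I − A:
  [  0.88   -0.05   -0.03   -0.07   -0.03]
  [ -0.12    0.94   -0.10   -0.15   -0.03]
  [ -0.12   -0.06    0.88   -0.16   -0.04]
  [ -0.12   -0.04   -0.09    0.92   -0.12]
  [ -0.13   -0.02   -0.14   -0.12    0.91]
Leontief inverse L = M⁻¹:
  [  1.1817    0.0739    0.0708    0.1222    0.0606]
  [  0.2170    1.0979    0.1693    0.2356    0.0819]
  [  0.2261    0.1013    1.1970    0.2546    0.0970]
  [  0.2166    0.0751    0.1623    1.1662    0.1705]
  [  0.2369    0.0602    0.2194    0.2156    1.1468]
Total output x = L · d:
  x_0 = 1.1817·7 + 0.0739·26 + 0.0708·76 + 0.1222·94 + 0.0606·88 = 32.3938
  x_1 = 0.2170·7 + 1.0979·26 + 0.1693·76 + 0.2356·94 + 0.0819·88 = 72.2871
  x_2 = 0.2261·7 + 0.1013·26 + 1.1970·76 + 0.2546·94 + 0.0970·88 = 127.6552
  x_3 = 0.2166·7 + 0.0751·26 + 0.1623·76 + 1.1662·94 + 0.1705·88 = 140.4315
  x_4 = 0.2369·7 + 0.0602·26 + 0.2194·76 + 0.2156·94 + 1.1468·88 = 141.0774
Δx_2 = L[2,0] · Δd_0 = 0.2261 · 2 = 0.4522

0.4522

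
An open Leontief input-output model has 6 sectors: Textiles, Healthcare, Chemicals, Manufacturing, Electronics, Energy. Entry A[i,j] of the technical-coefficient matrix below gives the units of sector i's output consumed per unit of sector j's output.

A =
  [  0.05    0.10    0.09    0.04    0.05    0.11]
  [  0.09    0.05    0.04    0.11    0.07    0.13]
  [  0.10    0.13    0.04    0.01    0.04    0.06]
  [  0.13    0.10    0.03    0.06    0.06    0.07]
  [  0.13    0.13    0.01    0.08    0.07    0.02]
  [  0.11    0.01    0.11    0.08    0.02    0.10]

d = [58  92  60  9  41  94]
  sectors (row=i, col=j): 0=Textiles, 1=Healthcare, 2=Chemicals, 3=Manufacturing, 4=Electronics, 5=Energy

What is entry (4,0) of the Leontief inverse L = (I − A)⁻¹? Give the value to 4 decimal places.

L[4,0] = 0.2060

Form M = I − A:
  [  0.95   -0.10   -0.09   -0.04   -0.05   -0.11]
  [ -0.09    0.95   -0.04   -0.11   -0.07   -0.13]
  [ -0.10   -0.13    0.96   -0.01   -0.04   -0.06]
  [ -0.13   -0.10   -0.03    0.94   -0.06   -0.07]
  [ -0.13   -0.13   -0.01   -0.08    0.93   -0.02]
  [ -0.11   -0.01   -0.11   -0.08   -0.02    0.90]
Leontief inverse L = M⁻¹:
  [  1.1276    0.1610    0.1367    0.0910    0.0883    0.1792]
  [  0.1779    1.1193    0.0932    0.1666    0.1130    0.2051]
  [  0.1637    0.1828    1.0815    0.0569    0.0754    0.1246]
  [  0.2068    0.1652    0.0786    1.1137    0.1019    0.1433]
  [  0.2060    0.1967    0.0539    0.1350    1.1142    0.0924]
  [  0.1828    0.0735    0.1581    0.1219    0.0551    1.1653]
Total output x = L · d:
  x_0 = 1.1276·58 + 0.1610·92 + 0.1367·60 + 0.0910·9 + 0.0883·41 + 0.1792·94 = 109.6991
  x_1 = 0.1779·58 + 1.1193·92 + 0.0932·60 + 0.1666·9 + 0.1130·41 + 0.2051·94 = 144.2889
  x_2 = 0.1637·58 + 0.1828·92 + 1.0815·60 + 0.0569·9 + 0.0754·41 + 0.1246·94 = 106.5234
  x_3 = 0.2068·58 + 0.1652·92 + 0.0786·60 + 1.1137·9 + 0.1019·41 + 0.1433·94 = 59.5740
  x_4 = 0.2060·58 + 0.1967·92 + 0.0539·60 + 0.1350·9 + 1.1142·41 + 0.0924·94 = 88.8650
  x_5 = 0.1828·58 + 0.0735·92 + 0.1581·60 + 0.1219·9 + 0.0551·41 + 1.1653·94 = 139.7451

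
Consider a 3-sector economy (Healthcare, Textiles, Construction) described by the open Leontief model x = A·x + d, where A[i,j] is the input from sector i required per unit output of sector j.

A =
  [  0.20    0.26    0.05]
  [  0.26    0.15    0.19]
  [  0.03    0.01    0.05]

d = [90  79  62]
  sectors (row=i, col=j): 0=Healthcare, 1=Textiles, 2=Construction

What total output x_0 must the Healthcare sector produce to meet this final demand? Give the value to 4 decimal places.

169.3087

Form M = I − A:
  [  0.80   -0.26   -0.05]
  [ -0.26    0.85   -0.19]
  [ -0.03   -0.01    0.95]
Leontief inverse L = M⁻¹:
  [  1.3953    0.4287    0.1592]
  [  0.4377    1.3137    0.2858]
  [  0.0487    0.0274    1.0607]
Total output x = L · d:
  x_0 = 1.3953·90 + 0.4287·79 + 0.1592·62 = 169.3087
  x_1 = 0.4377·90 + 1.3137·79 + 0.2858·62 = 160.8917
  x_2 = 0.0487·90 + 0.0274·79 + 1.0607·62 = 72.3033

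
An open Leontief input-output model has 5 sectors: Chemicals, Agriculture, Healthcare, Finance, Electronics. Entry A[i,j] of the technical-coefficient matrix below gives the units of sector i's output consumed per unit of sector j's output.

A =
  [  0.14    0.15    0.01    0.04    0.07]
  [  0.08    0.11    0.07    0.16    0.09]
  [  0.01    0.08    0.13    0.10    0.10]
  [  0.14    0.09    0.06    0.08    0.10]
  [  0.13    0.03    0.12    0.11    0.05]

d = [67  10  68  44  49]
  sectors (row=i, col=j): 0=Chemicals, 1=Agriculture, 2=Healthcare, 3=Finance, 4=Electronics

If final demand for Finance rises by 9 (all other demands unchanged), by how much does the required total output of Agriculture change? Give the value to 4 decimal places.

2.2605

Form M = I − A:
  [  0.86   -0.15   -0.01   -0.04   -0.07]
  [ -0.08    0.89   -0.07   -0.16   -0.09]
  [ -0.01   -0.08    0.87   -0.10   -0.10]
  [ -0.14   -0.09   -0.06    0.92   -0.10]
  [ -0.13   -0.03   -0.12   -0.11    0.95]
Leontief inverse L = M⁻¹:
  [  1.2229    0.2273    0.0581    0.1145    0.1298]
  [  0.1792    1.1973    0.1388    0.2512    0.1677]
  [  0.0813    0.1449    1.1970    0.1785    0.1645]
  [  0.2318    0.1728    0.1198    1.1602    0.1682]
  [  0.2101    0.1072    0.1774    0.1805    1.1159]
Total output x = L · d:
  x_0 = 1.2229·67 + 0.2273·10 + 0.0581·68 + 0.1145·44 + 0.1298·49 = 99.5607
  x_1 = 0.1792·67 + 1.1973·10 + 0.1388·68 + 0.2512·44 + 0.1677·49 = 52.6919
  x_2 = 0.0813·67 + 0.1449·10 + 1.1970·68 + 0.1785·44 + 0.1645·49 = 104.2114
  x_3 = 0.2318·67 + 0.1728·10 + 0.1198·68 + 1.1602·44 + 0.1682·49 = 84.6926
  x_4 = 0.2101·67 + 0.1072·10 + 0.1774·68 + 0.1805·44 + 1.1159·49 = 89.8371
Δx_1 = L[1,3] · Δd_3 = 0.2512 · 9 = 2.2605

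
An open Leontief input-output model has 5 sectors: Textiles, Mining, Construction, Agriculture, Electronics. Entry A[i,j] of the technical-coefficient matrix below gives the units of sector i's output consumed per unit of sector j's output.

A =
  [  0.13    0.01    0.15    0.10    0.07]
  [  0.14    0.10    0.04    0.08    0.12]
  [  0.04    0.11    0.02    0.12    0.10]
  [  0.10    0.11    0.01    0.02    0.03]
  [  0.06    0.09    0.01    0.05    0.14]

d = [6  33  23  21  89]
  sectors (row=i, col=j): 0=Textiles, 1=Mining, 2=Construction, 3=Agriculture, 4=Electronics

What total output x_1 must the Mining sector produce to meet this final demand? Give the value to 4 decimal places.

Form M = I − A:
  [  0.87   -0.01   -0.15   -0.10   -0.07]
  [ -0.14    0.90   -0.04   -0.08   -0.12]
  [ -0.04   -0.11    0.98   -0.12   -0.10]
  [ -0.10   -0.11   -0.01    0.98   -0.03]
  [ -0.06   -0.09   -0.01   -0.05    0.86]
Leontief inverse L = M⁻¹:
  [  1.1966    0.0691    0.1890    0.1578    0.1345]
  [  0.2198    1.1601    0.0844    0.1374    0.1944]
  [  0.1039    0.1645    1.0463    0.1602    0.1587]
  [  0.1514    0.1431    0.0405    1.0563    0.0739]
  [  0.1165    0.1365    0.0365    0.0887    1.1987]
Total output x = L · d:
  x_0 = 1.1966·6 + 0.0691·33 + 0.1890·23 + 0.1578·21 + 0.1345·89 = 29.0924
  x_1 = 0.2198·6 + 1.1601·33 + 0.0844·23 + 0.1374·21 + 0.1944·89 = 61.7252
  x_2 = 0.1039·6 + 0.1645·33 + 1.0463·23 + 0.1602·21 + 0.1587·89 = 47.6023
  x_3 = 0.1514·6 + 0.1431·33 + 0.0405·23 + 1.0563·21 + 0.0739·89 = 35.3190
  x_4 = 0.1165·6 + 0.1365·33 + 0.0365·23 + 0.0887·21 + 1.1987·89 = 114.5846

61.7252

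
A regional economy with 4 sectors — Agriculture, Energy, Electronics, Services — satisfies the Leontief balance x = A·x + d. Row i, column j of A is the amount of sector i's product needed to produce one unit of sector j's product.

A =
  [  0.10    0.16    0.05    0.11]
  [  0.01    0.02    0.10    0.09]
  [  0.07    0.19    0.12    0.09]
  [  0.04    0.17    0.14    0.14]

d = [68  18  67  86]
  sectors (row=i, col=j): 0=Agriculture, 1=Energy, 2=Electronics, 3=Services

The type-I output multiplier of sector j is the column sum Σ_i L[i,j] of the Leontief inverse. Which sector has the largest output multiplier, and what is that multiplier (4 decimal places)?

Energy (1.8639)

Form M = I − A:
  [  0.90   -0.16   -0.05   -0.11]
  [ -0.01    0.98   -0.10   -0.09]
  [ -0.07   -0.19    0.88   -0.09]
  [ -0.04   -0.17   -0.14    0.86]
Leontief inverse L = M⁻¹:
  [  1.1313    0.2397    0.1205    0.1824]
  [  0.0291    1.0760    0.1448    0.1315]
  [  0.1040    0.2789    1.2007    0.1681]
  [  0.0753    0.2693    0.2297    1.2246]
Total output x = L · d:
  x_0 = 1.1313·68 + 0.2397·18 + 0.1205·67 + 0.1824·86 = 105.0016
  x_1 = 0.0291·68 + 1.0760·18 + 0.1448·67 + 0.1315·86 = 42.3578
  x_2 = 0.1040·68 + 0.2789·18 + 1.2007·67 + 0.1681·86 = 106.9987
  x_3 = 0.0753·68 + 0.2693·18 + 0.2297·67 + 1.2246·86 = 130.6752
Output multipliers (column sums of L):
  Agriculture: 1.3396
  Energy: 1.8639
  Electronics: 1.6958
  Services: 1.7067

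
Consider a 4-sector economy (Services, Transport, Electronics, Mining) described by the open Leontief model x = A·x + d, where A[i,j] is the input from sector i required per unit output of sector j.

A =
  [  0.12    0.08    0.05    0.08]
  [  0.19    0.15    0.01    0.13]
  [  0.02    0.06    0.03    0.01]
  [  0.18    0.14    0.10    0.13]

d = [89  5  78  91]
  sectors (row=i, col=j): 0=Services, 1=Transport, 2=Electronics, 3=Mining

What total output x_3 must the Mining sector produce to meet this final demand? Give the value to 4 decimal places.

Form M = I − A:
  [  0.88   -0.08   -0.05   -0.08]
  [ -0.19    0.85   -0.01   -0.13]
  [ -0.02   -0.06    0.97   -0.01]
  [ -0.18   -0.14   -0.10    0.87]
Leontief inverse L = M⁻¹:
  [  1.1952    0.1396    0.0766    0.1316]
  [  0.3141    1.2451    0.0512    0.2155]
  [  0.0472    0.0824    1.0372    0.0286]
  [  0.3032    0.2387    0.1433    1.2146]
Total output x = L · d:
  x_0 = 1.1952·89 + 0.1396·5 + 0.0766·78 + 0.1316·91 = 125.0227
  x_1 = 0.3141·89 + 1.2451·5 + 0.0512·78 + 0.2155·91 = 57.7898
  x_2 = 0.0472·89 + 0.0824·5 + 1.0372·78 + 0.0286·91 = 88.1101
  x_3 = 0.3032·89 + 0.2387·5 + 0.1433·78 + 1.2146·91 = 149.8916

149.8916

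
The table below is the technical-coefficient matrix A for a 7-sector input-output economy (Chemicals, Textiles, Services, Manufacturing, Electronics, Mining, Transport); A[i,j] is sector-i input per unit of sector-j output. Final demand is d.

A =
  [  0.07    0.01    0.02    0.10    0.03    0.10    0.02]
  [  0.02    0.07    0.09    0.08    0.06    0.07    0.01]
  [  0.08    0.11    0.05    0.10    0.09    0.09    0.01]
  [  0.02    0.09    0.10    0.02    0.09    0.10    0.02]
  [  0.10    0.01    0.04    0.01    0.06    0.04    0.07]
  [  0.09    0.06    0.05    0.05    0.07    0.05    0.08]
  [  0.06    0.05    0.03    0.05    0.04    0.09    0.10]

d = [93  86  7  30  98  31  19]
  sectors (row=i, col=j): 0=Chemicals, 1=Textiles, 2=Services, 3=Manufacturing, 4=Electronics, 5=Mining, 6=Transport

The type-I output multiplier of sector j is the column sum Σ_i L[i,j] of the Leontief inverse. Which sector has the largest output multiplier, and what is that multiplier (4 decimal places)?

Form M = I − A:
  [  0.93   -0.01   -0.02   -0.10   -0.03   -0.10   -0.02]
  [ -0.02    0.93   -0.09   -0.08   -0.06   -0.07   -0.01]
  [ -0.08   -0.11    0.95   -0.10   -0.09   -0.09   -0.01]
  [ -0.02   -0.09   -0.10    0.98   -0.09   -0.10   -0.02]
  [ -0.10   -0.01   -0.04   -0.01    0.94   -0.04   -0.07]
  [ -0.09   -0.06   -0.05   -0.05   -0.07    0.95   -0.08]
  [ -0.06   -0.05   -0.03   -0.05   -0.04   -0.09    0.90]
Leontief inverse L = M⁻¹:
  [  1.1083    0.0438    0.0535    0.1327    0.0689    0.1463    0.0470]
  [  0.0637    1.1142    0.1317    0.1201    0.1079    0.1220    0.0372]
  [  0.1357    0.1607    1.1026    0.1513    0.1483    0.1571    0.0459]
  [  0.0714    0.1349    0.1421    1.0652    0.1402    0.1540    0.0529]
  [  0.1389    0.0357    0.0643    0.0440    1.0913    0.0832    0.0974]
  [  0.1391    0.1002    0.0893    0.0951    0.1160    1.1089    0.1149]
  [  0.1060    0.0893    0.0673    0.0912    0.0834    0.1449    1.1366]
Total output x = L · d:
  x_0 = 1.1083·93 + 0.0438·86 + 0.0535·7 + 0.1327·30 + 0.0689·98 + 0.1463·31 + 0.0470·19 = 123.3700
  x_1 = 0.0637·93 + 1.1142·86 + 0.1317·7 + 0.1201·30 + 0.1079·98 + 0.1220·31 + 0.0372·19 = 121.3304
  x_2 = 0.1357·93 + 0.1607·86 + 1.1026·7 + 0.1513·30 + 0.1483·98 + 0.1571·31 + 0.0459·19 = 58.9743
  x_3 = 0.0714·93 + 0.1349·86 + 0.1421·7 + 1.0652·30 + 0.1402·98 + 0.1540·31 + 0.0529·19 = 70.7165
  x_4 = 0.1389·93 + 0.0357·86 + 0.0643·7 + 0.0440·30 + 1.0913·98 + 0.0832·31 + 0.0974·19 = 129.1330
  x_5 = 0.1391·93 + 0.1002·86 + 0.0893·7 + 0.0951·30 + 0.1160·98 + 1.1089·31 + 0.1149·19 = 72.9552
  x_6 = 0.1060·93 + 0.0893·86 + 0.0673·7 + 0.0912·30 + 0.0834·98 + 0.1449·31 + 1.1366·19 = 55.0056
Output multipliers (column sums of L):
  Chemicals: 1.7630
  Textiles: 1.6789
  Services: 1.6509
  Manufacturing: 1.6997
  Electronics: 1.7559
  Mining: 1.9163
  Transport: 1.5320

Mining (1.9163)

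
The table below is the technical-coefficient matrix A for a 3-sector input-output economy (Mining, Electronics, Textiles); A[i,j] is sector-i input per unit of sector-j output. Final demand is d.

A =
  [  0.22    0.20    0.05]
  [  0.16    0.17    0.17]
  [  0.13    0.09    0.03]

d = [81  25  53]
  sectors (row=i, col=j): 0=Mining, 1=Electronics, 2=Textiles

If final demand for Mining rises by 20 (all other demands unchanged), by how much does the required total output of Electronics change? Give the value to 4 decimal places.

Form M = I − A:
  [  0.78   -0.20   -0.05]
  [ -0.16    0.83   -0.17]
  [ -0.13   -0.09    0.97]
Leontief inverse L = M⁻¹:
  [  1.3748    0.3455    0.1314]
  [  0.3086    1.3057    0.2447]
  [  0.2129    0.1675    1.0713]
Total output x = L · d:
  x_0 = 1.3748·81 + 0.3455·25 + 0.1314·53 = 126.9656
  x_1 = 0.3086·81 + 1.3057·25 + 0.2447·53 = 70.6141
  x_2 = 0.2129·81 + 0.1675·25 + 1.0713·53 = 78.2070
Δx_1 = L[1,0] · Δd_0 = 0.3086 · 20 = 6.1727

6.1727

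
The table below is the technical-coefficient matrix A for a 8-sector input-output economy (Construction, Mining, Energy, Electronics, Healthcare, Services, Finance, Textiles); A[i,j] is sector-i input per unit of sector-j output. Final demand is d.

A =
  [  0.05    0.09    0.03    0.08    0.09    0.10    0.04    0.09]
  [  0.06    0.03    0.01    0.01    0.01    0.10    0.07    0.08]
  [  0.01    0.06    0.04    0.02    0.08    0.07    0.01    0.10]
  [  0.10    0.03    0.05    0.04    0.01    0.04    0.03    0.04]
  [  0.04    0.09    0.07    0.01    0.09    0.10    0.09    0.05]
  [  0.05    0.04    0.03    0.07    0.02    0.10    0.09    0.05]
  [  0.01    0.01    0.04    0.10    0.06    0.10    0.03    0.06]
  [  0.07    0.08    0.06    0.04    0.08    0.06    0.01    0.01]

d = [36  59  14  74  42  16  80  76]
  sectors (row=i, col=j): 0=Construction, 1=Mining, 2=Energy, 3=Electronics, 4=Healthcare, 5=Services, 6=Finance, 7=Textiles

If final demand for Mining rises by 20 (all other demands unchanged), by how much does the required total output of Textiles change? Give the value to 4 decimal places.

Form M = I − A:
  [  0.95   -0.09   -0.03   -0.08   -0.09   -0.10   -0.04   -0.09]
  [ -0.06    0.97   -0.01   -0.01   -0.01   -0.10   -0.07   -0.08]
  [ -0.01   -0.06    0.96   -0.02   -0.08   -0.07   -0.01   -0.10]
  [ -0.10   -0.03   -0.05    0.96   -0.01   -0.04   -0.03   -0.04]
  [ -0.04   -0.09   -0.07   -0.01    0.91   -0.10   -0.09   -0.05]
  [ -0.05   -0.04   -0.03   -0.07   -0.02    0.90   -0.09   -0.05]
  [ -0.01   -0.01   -0.04   -0.10   -0.06   -0.10    0.97   -0.06]
  [ -0.07   -0.08   -0.06   -0.04   -0.08   -0.06   -0.01    0.99]
Leontief inverse L = M⁻¹:
  [  1.1032    0.1445    0.0716    0.1257    0.1414    0.1855    0.0924    0.1464]
  [  0.0924    1.0645    0.0362    0.0470    0.0450    0.1576    0.1025    0.1164]
  [  0.0450    0.0999    1.0698    0.0482    0.1181    0.1288    0.0459    0.1374]
  [  0.1307    0.0648    0.0739    1.0712    0.0446    0.0916    0.0574    0.0782]
  [  0.0830    0.1400    0.1085    0.0552    1.1416    0.1853    0.1406    0.1076]
  [  0.0897    0.0783    0.0615    0.1126    0.0588    1.1667    0.1281    0.0949]
  [  0.0486    0.0475    0.0714    0.1336    0.0954    0.1577    1.0657    0.0982]
  [  0.1061    0.1215    0.0890    0.0715    0.1194    0.1246    0.0498    1.0568]
Total output x = L · d:
  x_0 = 1.1032·36 + 0.1445·59 + 0.0716·14 + 0.1257·74 + 0.1414·42 + 0.1855·16 + 0.0924·80 + 0.1464·76 = 85.9657
  x_1 = 0.0924·36 + 1.0645·59 + 0.0362·14 + 0.0470·74 + 0.0450·42 + 0.1576·16 + 0.1025·80 + 0.1164·76 = 91.5755
  x_2 = 0.0450·36 + 0.0999·59 + 1.0698·14 + 0.0482·74 + 0.1181·42 + 0.1288·16 + 0.0459·80 + 0.1374·76 = 47.1959
  x_3 = 0.1307·36 + 0.0648·59 + 0.0739·14 + 1.0712·74 + 0.0446·42 + 0.0916·16 + 0.0574·80 + 0.0782·76 = 102.7034
  x_4 = 0.0830·36 + 0.1400·59 + 0.1085·14 + 0.0552·74 + 1.1416·42 + 0.1853·16 + 0.1406·80 + 0.1076·76 = 87.1864
  x_5 = 0.0897·36 + 0.0783·59 + 0.0615·14 + 0.1126·74 + 0.0588·42 + 1.1667·16 + 0.1281·80 + 0.0949·76 = 55.6386
  x_6 = 0.0486·36 + 0.0475·59 + 0.0714·14 + 0.1336·74 + 0.0954·42 + 0.1577·16 + 1.0657·80 + 0.0982·76 = 114.6995
  x_7 = 0.1061·36 + 0.1215·59 + 0.0890·14 + 0.0715·74 + 0.1194·42 + 0.1246·16 + 0.0498·80 + 1.0568·76 = 108.8321
Δx_7 = L[7,1] · Δd_1 = 0.1215 · 20 = 2.4290

2.4290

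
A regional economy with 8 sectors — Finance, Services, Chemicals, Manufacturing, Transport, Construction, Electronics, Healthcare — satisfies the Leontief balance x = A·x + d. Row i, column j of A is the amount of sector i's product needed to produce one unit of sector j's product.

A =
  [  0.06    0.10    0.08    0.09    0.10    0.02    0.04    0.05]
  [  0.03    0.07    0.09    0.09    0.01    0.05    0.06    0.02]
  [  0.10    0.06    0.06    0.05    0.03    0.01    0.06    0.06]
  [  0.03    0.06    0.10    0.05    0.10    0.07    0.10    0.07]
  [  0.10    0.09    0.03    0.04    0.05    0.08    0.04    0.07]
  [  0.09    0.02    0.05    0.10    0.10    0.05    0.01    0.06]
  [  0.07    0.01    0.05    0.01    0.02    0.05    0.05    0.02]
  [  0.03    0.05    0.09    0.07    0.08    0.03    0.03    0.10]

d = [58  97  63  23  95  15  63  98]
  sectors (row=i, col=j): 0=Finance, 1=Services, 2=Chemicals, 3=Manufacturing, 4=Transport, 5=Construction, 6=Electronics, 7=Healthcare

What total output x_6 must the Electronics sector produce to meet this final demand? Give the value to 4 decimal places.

Form M = I − A:
  [  0.94   -0.10   -0.08   -0.09   -0.10   -0.02   -0.04   -0.05]
  [ -0.03    0.93   -0.09   -0.09   -0.01   -0.05   -0.06   -0.02]
  [ -0.10   -0.06    0.94   -0.05   -0.03   -0.01   -0.06   -0.06]
  [ -0.03   -0.06   -0.10    0.95   -0.10   -0.07   -0.10   -0.07]
  [ -0.10   -0.09   -0.03   -0.04    0.95   -0.08   -0.04   -0.07]
  [ -0.09   -0.02   -0.05   -0.10   -0.10    0.95   -0.01   -0.06]
  [ -0.07   -0.01   -0.05   -0.01   -0.02   -0.05    0.95   -0.02]
  [ -0.03   -0.05   -0.09   -0.07   -0.08   -0.03   -0.03    0.90]
Leontief inverse L = M⁻¹:
  [  1.1238    0.1640    0.1514    0.1526    0.1589    0.0668    0.0941    0.1069]
  [  0.0789    1.1136    0.1455    0.1374    0.0553    0.0839    0.1025    0.0617]
  [  0.1489    0.1098    1.1178    0.0999    0.0781    0.0432    0.1014    0.1042]
  [  0.1014    0.1205    0.1705    1.1130    0.1610    0.1179    0.1519    0.1300]
  [  0.1582    0.1475    0.0968    0.1035    1.1097    0.1215    0.0849    0.1229]
  [  0.1499    0.0800    0.1150    0.1590    0.1631    1.0934    0.0574    0.1170]
  [  0.1056    0.0404    0.0846    0.0428    0.0529    0.0709    1.0740    0.0484]
  [  0.0872    0.1048    0.1534    0.1252    0.1345    0.0700    0.0760    1.1551]
Total output x = L · d:
  x_0 = 1.1238·58 + 0.1640·97 + 0.1514·63 + 0.1526·23 + 0.1589·95 + 0.0668·15 + 0.0941·63 + 0.1069·98 = 126.6414
  x_1 = 0.0789·58 + 1.1136·97 + 0.1455·63 + 0.1374·23 + 0.0553·95 + 0.0839·15 + 0.1025·63 + 0.0617·98 = 143.9371
  x_2 = 0.1489·58 + 0.1098·97 + 1.1178·63 + 0.0999·23 + 0.0781·95 + 0.0432·15 + 0.1014·63 + 0.1042·98 = 116.6728
  x_3 = 0.1014·58 + 0.1205·97 + 0.1705·63 + 1.1130·23 + 0.1610·95 + 0.1179·15 + 0.1519·63 + 0.1300·98 = 93.2866
  x_4 = 0.1582·58 + 0.1475·97 + 0.0968·63 + 0.1035·23 + 1.1097·95 + 0.1215·15 + 0.0849·63 + 0.1229·98 = 156.5922
  x_5 = 0.1499·58 + 0.0800·97 + 0.1150·63 + 0.1590·23 + 0.1631·95 + 1.0934·15 + 0.0574·63 + 0.1170·98 = 74.3388
  x_6 = 0.1056·58 + 0.0404·97 + 0.0846·63 + 0.0428·23 + 0.0529·95 + 0.0709·15 + 1.0740·63 + 0.0484·98 = 94.8540
  x_7 = 0.0872·58 + 0.1048·97 + 0.1534·63 + 0.1252·23 + 0.1345·95 + 0.0700·15 + 0.0760·63 + 1.1551·98 = 159.5887

94.8540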